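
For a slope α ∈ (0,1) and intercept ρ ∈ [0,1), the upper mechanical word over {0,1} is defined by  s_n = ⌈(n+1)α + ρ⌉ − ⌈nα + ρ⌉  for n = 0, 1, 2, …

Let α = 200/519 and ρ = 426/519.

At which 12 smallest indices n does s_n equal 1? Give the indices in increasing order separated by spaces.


0 3 5 8 10 13 16 18 21 23 26 29

n=0: ⌈626/519⌉−⌈426/519⌉ = 2−1 = 1  ← one
n=1: ⌈826/519⌉−⌈626/519⌉ = 2−2 = 0
n=2: ⌈1026/519⌉−⌈826/519⌉ = 2−2 = 0
n=3: ⌈1226/519⌉−⌈1026/519⌉ = 3−2 = 1  ← one
n=4: ⌈1426/519⌉−⌈1226/519⌉ = 3−3 = 0
n=5: ⌈1626/519⌉−⌈1426/519⌉ = 4−3 = 1  ← one
n=6: ⌈1826/519⌉−⌈1626/519⌉ = 4−4 = 0
n=7: ⌈2026/519⌉−⌈1826/519⌉ = 4−4 = 0
n=8: ⌈2226/519⌉−⌈2026/519⌉ = 5−4 = 1  ← one
n=9: ⌈2426/519⌉−⌈2226/519⌉ = 5−5 = 0
n=10: ⌈2626/519⌉−⌈2426/519⌉ = 6−5 = 1  ← one
n=11: ⌈2826/519⌉−⌈2626/519⌉ = 6−6 = 0
n=12: ⌈3026/519⌉−⌈2826/519⌉ = 6−6 = 0
n=13: ⌈3226/519⌉−⌈3026/519⌉ = 7−6 = 1  ← one
n=14: ⌈3426/519⌉−⌈3226/519⌉ = 7−7 = 0
n=15: ⌈3626/519⌉−⌈3426/519⌉ = 7−7 = 0
n=16: ⌈3826/519⌉−⌈3626/519⌉ = 8−7 = 1  ← one
n=17: ⌈4026/519⌉−⌈3826/519⌉ = 8−8 = 0
n=18: ⌈4226/519⌉−⌈4026/519⌉ = 9−8 = 1  ← one
n=19: ⌈4426/519⌉−⌈4226/519⌉ = 9−9 = 0
n=20: ⌈4626/519⌉−⌈4426/519⌉ = 9−9 = 0
n=21: ⌈4826/519⌉−⌈4626/519⌉ = 10−9 = 1  ← one
n=22: ⌈5026/519⌉−⌈4826/519⌉ = 10−10 = 0
n=23: ⌈5226/519⌉−⌈5026/519⌉ = 11−10 = 1  ← one
n=24: ⌈5426/519⌉−⌈5226/519⌉ = 11−11 = 0
n=25: ⌈5626/519⌉−⌈5426/519⌉ = 11−11 = 0
n=26: ⌈5826/519⌉−⌈5626/519⌉ = 12−11 = 1  ← one
n=27: ⌈6026/519⌉−⌈5826/519⌉ = 12−12 = 0
n=28: ⌈6226/519⌉−⌈6026/519⌉ = 12−12 = 0
n=29: ⌈6426/519⌉−⌈6226/519⌉ = 13−12 = 1  ← one
positions of the first 12 ones: 0 3 5 8 10 13 16 18 21 23 26 29


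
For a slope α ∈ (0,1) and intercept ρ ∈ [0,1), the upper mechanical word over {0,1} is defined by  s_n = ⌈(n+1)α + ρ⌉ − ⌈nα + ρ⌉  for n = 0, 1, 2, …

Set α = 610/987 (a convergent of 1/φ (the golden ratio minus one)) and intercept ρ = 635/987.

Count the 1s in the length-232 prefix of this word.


#1s = Σ_{n=0}^{231} s_n = Σ_{n=0}^{231} (⌈(n+1)α+ρ⌉ − ⌈nα+ρ⌉)
the sum telescopes: every ⌈nα+ρ⌉ with 0 < n < 232 appears once with + and once with −, leaving ⌈232α+ρ⌉ − ⌈0·α+ρ⌉
232α + ρ = (232·610 + 635) / 987 = 142155/987
ρ = 635/987
⌈142155/987⌉ = 145,  ⌈635/987⌉ = 1
#1s = 145 − 1 = 144

144


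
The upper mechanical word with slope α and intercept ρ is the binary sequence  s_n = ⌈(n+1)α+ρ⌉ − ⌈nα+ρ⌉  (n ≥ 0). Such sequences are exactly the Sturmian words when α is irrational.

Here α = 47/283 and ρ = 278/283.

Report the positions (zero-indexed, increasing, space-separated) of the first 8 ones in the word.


0 6 12 18 24 30 36 42

n=0: ⌈325/283⌉−⌈278/283⌉ = 2−1 = 1  ← one
n=1: ⌈372/283⌉−⌈325/283⌉ = 2−2 = 0
n=2: ⌈419/283⌉−⌈372/283⌉ = 2−2 = 0
n=3: ⌈466/283⌉−⌈419/283⌉ = 2−2 = 0
n=4: ⌈513/283⌉−⌈466/283⌉ = 2−2 = 0
n=5: ⌈560/283⌉−⌈513/283⌉ = 2−2 = 0
n=6: ⌈607/283⌉−⌈560/283⌉ = 3−2 = 1  ← one
n=7: ⌈654/283⌉−⌈607/283⌉ = 3−3 = 0
n=8: ⌈701/283⌉−⌈654/283⌉ = 3−3 = 0
n=9: ⌈748/283⌉−⌈701/283⌉ = 3−3 = 0
n=10: ⌈795/283⌉−⌈748/283⌉ = 3−3 = 0
n=11: ⌈842/283⌉−⌈795/283⌉ = 3−3 = 0
n=12: ⌈889/283⌉−⌈842/283⌉ = 4−3 = 1  ← one
n=13: ⌈936/283⌉−⌈889/283⌉ = 4−4 = 0
n=14: ⌈983/283⌉−⌈936/283⌉ = 4−4 = 0
n=15: ⌈1030/283⌉−⌈983/283⌉ = 4−4 = 0
n=16: ⌈1077/283⌉−⌈1030/283⌉ = 4−4 = 0
n=17: ⌈1124/283⌉−⌈1077/283⌉ = 4−4 = 0
n=18: ⌈1171/283⌉−⌈1124/283⌉ = 5−4 = 1  ← one
n=19: ⌈1218/283⌉−⌈1171/283⌉ = 5−5 = 0
n=20: ⌈1265/283⌉−⌈1218/283⌉ = 5−5 = 0
n=21: ⌈1312/283⌉−⌈1265/283⌉ = 5−5 = 0
n=22: ⌈1359/283⌉−⌈1312/283⌉ = 5−5 = 0
n=23: ⌈1406/283⌉−⌈1359/283⌉ = 5−5 = 0
n=24: ⌈1453/283⌉−⌈1406/283⌉ = 6−5 = 1  ← one
n=25: ⌈1500/283⌉−⌈1453/283⌉ = 6−6 = 0
n=26: ⌈1547/283⌉−⌈1500/283⌉ = 6−6 = 0
n=27: ⌈1594/283⌉−⌈1547/283⌉ = 6−6 = 0
n=28: ⌈1641/283⌉−⌈1594/283⌉ = 6−6 = 0
n=29: ⌈1688/283⌉−⌈1641/283⌉ = 6−6 = 0
n=30: ⌈1735/283⌉−⌈1688/283⌉ = 7−6 = 1  ← one
n=31: ⌈1782/283⌉−⌈1735/283⌉ = 7−7 = 0
n=32: ⌈1829/283⌉−⌈1782/283⌉ = 7−7 = 0
n=33: ⌈1876/283⌉−⌈1829/283⌉ = 7−7 = 0
n=34: ⌈1923/283⌉−⌈1876/283⌉ = 7−7 = 0
n=35: ⌈1970/283⌉−⌈1923/283⌉ = 7−7 = 0
n=36: ⌈2017/283⌉−⌈1970/283⌉ = 8−7 = 1  ← one
n=37: ⌈2064/283⌉−⌈2017/283⌉ = 8−8 = 0
n=38: ⌈2111/283⌉−⌈2064/283⌉ = 8−8 = 0
n=39: ⌈2158/283⌉−⌈2111/283⌉ = 8−8 = 0
n=40: ⌈2205/283⌉−⌈2158/283⌉ = 8−8 = 0
n=41: ⌈2252/283⌉−⌈2205/283⌉ = 8−8 = 0
n=42: ⌈2299/283⌉−⌈2252/283⌉ = 9−8 = 1  ← one
positions of the first 8 ones: 0 6 12 18 24 30 36 42


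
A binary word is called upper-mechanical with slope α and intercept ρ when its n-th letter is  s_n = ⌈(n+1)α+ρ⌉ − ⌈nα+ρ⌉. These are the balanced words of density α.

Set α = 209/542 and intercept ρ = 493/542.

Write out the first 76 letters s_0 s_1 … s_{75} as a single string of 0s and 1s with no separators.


1010010010100101001010010010100101001001010010100100101001010010010100101001

n=0: ⌈(1·209+493)/542⌉ − ⌈(0·209+493)/542⌉ = ⌈702/542⌉ − ⌈493/542⌉ = 2 − 1 = 1
n=1: ⌈(2·209+493)/542⌉ − ⌈(1·209+493)/542⌉ = ⌈911/542⌉ − ⌈702/542⌉ = 2 − 2 = 0
n=2: ⌈(3·209+493)/542⌉ − ⌈(2·209+493)/542⌉ = ⌈1120/542⌉ − ⌈911/542⌉ = 3 − 2 = 1
n=3: ⌈(4·209+493)/542⌉ − ⌈(3·209+493)/542⌉ = ⌈1329/542⌉ − ⌈1120/542⌉ = 3 − 3 = 0
n=4: ⌈(5·209+493)/542⌉ − ⌈(4·209+493)/542⌉ = ⌈1538/542⌉ − ⌈1329/542⌉ = 3 − 3 = 0
n=5: ⌈(6·209+493)/542⌉ − ⌈(5·209+493)/542⌉ = ⌈1747/542⌉ − ⌈1538/542⌉ = 4 − 3 = 1
n=6: ⌈(7·209+493)/542⌉ − ⌈(6·209+493)/542⌉ = ⌈1956/542⌉ − ⌈1747/542⌉ = 4 − 4 = 0
n=7: ⌈(8·209+493)/542⌉ − ⌈(7·209+493)/542⌉ = ⌈2165/542⌉ − ⌈1956/542⌉ = 4 − 4 = 0
n=8: ⌈(9·209+493)/542⌉ − ⌈(8·209+493)/542⌉ = ⌈2374/542⌉ − ⌈2165/542⌉ = 5 − 4 = 1
n=9: ⌈(10·209+493)/542⌉ − ⌈(9·209+493)/542⌉ = ⌈2583/542⌉ − ⌈2374/542⌉ = 5 − 5 = 0
n=10: ⌈(11·209+493)/542⌉ − ⌈(10·209+493)/542⌉ = ⌈2792/542⌉ − ⌈2583/542⌉ = 6 − 5 = 1
n=11: ⌈(12·209+493)/542⌉ − ⌈(11·209+493)/542⌉ = ⌈3001/542⌉ − ⌈2792/542⌉ = 6 − 6 = 0
n=12: ⌈(13·209+493)/542⌉ − ⌈(12·209+493)/542⌉ = ⌈3210/542⌉ − ⌈3001/542⌉ = 6 − 6 = 0
n=13: ⌈(14·209+493)/542⌉ − ⌈(13·209+493)/542⌉ = ⌈3419/542⌉ − ⌈3210/542⌉ = 7 − 6 = 1
n=14: ⌈(15·209+493)/542⌉ − ⌈(14·209+493)/542⌉ = ⌈3628/542⌉ − ⌈3419/542⌉ = 7 − 7 = 0
n=15: ⌈(16·209+493)/542⌉ − ⌈(15·209+493)/542⌉ = ⌈3837/542⌉ − ⌈3628/542⌉ = 8 − 7 = 1
n=16: ⌈(17·209+493)/542⌉ − ⌈(16·209+493)/542⌉ = ⌈4046/542⌉ − ⌈3837/542⌉ = 8 − 8 = 0
n=17: ⌈(18·209+493)/542⌉ − ⌈(17·209+493)/542⌉ = ⌈4255/542⌉ − ⌈4046/542⌉ = 8 − 8 = 0
n=18: ⌈(19·209+493)/542⌉ − ⌈(18·209+493)/542⌉ = ⌈4464/542⌉ − ⌈4255/542⌉ = 9 − 8 = 1
n=19: ⌈(20·209+493)/542⌉ − ⌈(19·209+493)/542⌉ = ⌈4673/542⌉ − ⌈4464/542⌉ = 9 − 9 = 0
n=20: ⌈(21·209+493)/542⌉ − ⌈(20·209+493)/542⌉ = ⌈4882/542⌉ − ⌈4673/542⌉ = 10 − 9 = 1
n=21: ⌈(22·209+493)/542⌉ − ⌈(21·209+493)/542⌉ = ⌈5091/542⌉ − ⌈4882/542⌉ = 10 − 10 = 0
n=22: ⌈(23·209+493)/542⌉ − ⌈(22·209+493)/542⌉ = ⌈5300/542⌉ − ⌈5091/542⌉ = 10 − 10 = 0
n=23: ⌈(24·209+493)/542⌉ − ⌈(23·209+493)/542⌉ = ⌈5509/542⌉ − ⌈5300/542⌉ = 11 − 10 = 1
n=24: ⌈(25·209+493)/542⌉ − ⌈(24·209+493)/542⌉ = ⌈5718/542⌉ − ⌈5509/542⌉ = 11 − 11 = 0
n=25: ⌈(26·209+493)/542⌉ − ⌈(25·209+493)/542⌉ = ⌈5927/542⌉ − ⌈5718/542⌉ = 11 − 11 = 0
n=26: ⌈(27·209+493)/542⌉ − ⌈(26·209+493)/542⌉ = ⌈6136/542⌉ − ⌈5927/542⌉ = 12 − 11 = 1
n=27: ⌈(28·209+493)/542⌉ − ⌈(27·209+493)/542⌉ = ⌈6345/542⌉ − ⌈6136/542⌉ = 12 − 12 = 0
n=28: ⌈(29·209+493)/542⌉ − ⌈(28·209+493)/542⌉ = ⌈6554/542⌉ − ⌈6345/542⌉ = 13 − 12 = 1
n=29: ⌈(30·209+493)/542⌉ − ⌈(29·209+493)/542⌉ = ⌈6763/542⌉ − ⌈6554/542⌉ = 13 − 13 = 0
n=30: ⌈(31·209+493)/542⌉ − ⌈(30·209+493)/542⌉ = ⌈6972/542⌉ − ⌈6763/542⌉ = 13 − 13 = 0
n=31: ⌈(32·209+493)/542⌉ − ⌈(31·209+493)/542⌉ = ⌈7181/542⌉ − ⌈6972/542⌉ = 14 − 13 = 1
n=32: ⌈(33·209+493)/542⌉ − ⌈(32·209+493)/542⌉ = ⌈7390/542⌉ − ⌈7181/542⌉ = 14 − 14 = 0
n=33: ⌈(34·209+493)/542⌉ − ⌈(33·209+493)/542⌉ = ⌈7599/542⌉ − ⌈7390/542⌉ = 15 − 14 = 1
n=34: ⌈(35·209+493)/542⌉ − ⌈(34·209+493)/542⌉ = ⌈7808/542⌉ − ⌈7599/542⌉ = 15 − 15 = 0
n=35: ⌈(36·209+493)/542⌉ − ⌈(35·209+493)/542⌉ = ⌈8017/542⌉ − ⌈7808/542⌉ = 15 − 15 = 0
n=36: ⌈(37·209+493)/542⌉ − ⌈(36·209+493)/542⌉ = ⌈8226/542⌉ − ⌈8017/542⌉ = 16 − 15 = 1
n=37: ⌈(38·209+493)/542⌉ − ⌈(37·209+493)/542⌉ = ⌈8435/542⌉ − ⌈8226/542⌉ = 16 − 16 = 0
n=38: ⌈(39·209+493)/542⌉ − ⌈(38·209+493)/542⌉ = ⌈8644/542⌉ − ⌈8435/542⌉ = 16 − 16 = 0
n=39: ⌈(40·209+493)/542⌉ − ⌈(39·209+493)/542⌉ = ⌈8853/542⌉ − ⌈8644/542⌉ = 17 − 16 = 1
n=40: ⌈(41·209+493)/542⌉ − ⌈(40·209+493)/542⌉ = ⌈9062/542⌉ − ⌈8853/542⌉ = 17 − 17 = 0
n=41: ⌈(42·209+493)/542⌉ − ⌈(41·209+493)/542⌉ = ⌈9271/542⌉ − ⌈9062/542⌉ = 18 − 17 = 1
n=42: ⌈(43·209+493)/542⌉ − ⌈(42·209+493)/542⌉ = ⌈9480/542⌉ − ⌈9271/542⌉ = 18 − 18 = 0
n=43: ⌈(44·209+493)/542⌉ − ⌈(43·209+493)/542⌉ = ⌈9689/542⌉ − ⌈9480/542⌉ = 18 − 18 = 0
n=44: ⌈(45·209+493)/542⌉ − ⌈(44·209+493)/542⌉ = ⌈9898/542⌉ − ⌈9689/542⌉ = 19 − 18 = 1
n=45: ⌈(46·209+493)/542⌉ − ⌈(45·209+493)/542⌉ = ⌈10107/542⌉ − ⌈9898/542⌉ = 19 − 19 = 0
n=46: ⌈(47·209+493)/542⌉ − ⌈(46·209+493)/542⌉ = ⌈10316/542⌉ − ⌈10107/542⌉ = 20 − 19 = 1
n=47: ⌈(48·209+493)/542⌉ − ⌈(47·209+493)/542⌉ = ⌈10525/542⌉ − ⌈10316/542⌉ = 20 − 20 = 0
n=48: ⌈(49·209+493)/542⌉ − ⌈(48·209+493)/542⌉ = ⌈10734/542⌉ − ⌈10525/542⌉ = 20 − 20 = 0
n=49: ⌈(50·209+493)/542⌉ − ⌈(49·209+493)/542⌉ = ⌈10943/542⌉ − ⌈10734/542⌉ = 21 − 20 = 1
n=50: ⌈(51·209+493)/542⌉ − ⌈(50·209+493)/542⌉ = ⌈11152/542⌉ − ⌈10943/542⌉ = 21 − 21 = 0
n=51: ⌈(52·209+493)/542⌉ − ⌈(51·209+493)/542⌉ = ⌈11361/542⌉ − ⌈11152/542⌉ = 21 − 21 = 0
n=52: ⌈(53·209+493)/542⌉ − ⌈(52·209+493)/542⌉ = ⌈11570/542⌉ − ⌈11361/542⌉ = 22 − 21 = 1
n=53: ⌈(54·209+493)/542⌉ − ⌈(53·209+493)/542⌉ = ⌈11779/542⌉ − ⌈11570/542⌉ = 22 − 22 = 0
n=54: ⌈(55·209+493)/542⌉ − ⌈(54·209+493)/542⌉ = ⌈11988/542⌉ − ⌈11779/542⌉ = 23 − 22 = 1
n=55: ⌈(56·209+493)/542⌉ − ⌈(55·209+493)/542⌉ = ⌈12197/542⌉ − ⌈11988/542⌉ = 23 − 23 = 0
n=56: ⌈(57·209+493)/542⌉ − ⌈(56·209+493)/542⌉ = ⌈12406/542⌉ − ⌈12197/542⌉ = 23 − 23 = 0
n=57: ⌈(58·209+493)/542⌉ − ⌈(57·209+493)/542⌉ = ⌈12615/542⌉ − ⌈12406/542⌉ = 24 − 23 = 1
n=58: ⌈(59·209+493)/542⌉ − ⌈(58·209+493)/542⌉ = ⌈12824/542⌉ − ⌈12615/542⌉ = 24 − 24 = 0
n=59: ⌈(60·209+493)/542⌉ − ⌈(59·209+493)/542⌉ = ⌈13033/542⌉ − ⌈12824/542⌉ = 25 − 24 = 1
n=60: ⌈(61·209+493)/542⌉ − ⌈(60·209+493)/542⌉ = ⌈13242/542⌉ − ⌈13033/542⌉ = 25 − 25 = 0
n=61: ⌈(62·209+493)/542⌉ − ⌈(61·209+493)/542⌉ = ⌈13451/542⌉ − ⌈13242/542⌉ = 25 − 25 = 0
n=62: ⌈(63·209+493)/542⌉ − ⌈(62·209+493)/542⌉ = ⌈13660/542⌉ − ⌈13451/542⌉ = 26 − 25 = 1
n=63: ⌈(64·209+493)/542⌉ − ⌈(63·209+493)/542⌉ = ⌈13869/542⌉ − ⌈13660/542⌉ = 26 − 26 = 0
n=64: ⌈(65·209+493)/542⌉ − ⌈(64·209+493)/542⌉ = ⌈14078/542⌉ − ⌈13869/542⌉ = 26 − 26 = 0
n=65: ⌈(66·209+493)/542⌉ − ⌈(65·209+493)/542⌉ = ⌈14287/542⌉ − ⌈14078/542⌉ = 27 − 26 = 1
n=66: ⌈(67·209+493)/542⌉ − ⌈(66·209+493)/542⌉ = ⌈14496/542⌉ − ⌈14287/542⌉ = 27 − 27 = 0
n=67: ⌈(68·209+493)/542⌉ − ⌈(67·209+493)/542⌉ = ⌈14705/542⌉ − ⌈14496/542⌉ = 28 − 27 = 1
n=68: ⌈(69·209+493)/542⌉ − ⌈(68·209+493)/542⌉ = ⌈14914/542⌉ − ⌈14705/542⌉ = 28 − 28 = 0
n=69: ⌈(70·209+493)/542⌉ − ⌈(69·209+493)/542⌉ = ⌈15123/542⌉ − ⌈14914/542⌉ = 28 − 28 = 0
n=70: ⌈(71·209+493)/542⌉ − ⌈(70·209+493)/542⌉ = ⌈15332/542⌉ − ⌈15123/542⌉ = 29 − 28 = 1
n=71: ⌈(72·209+493)/542⌉ − ⌈(71·209+493)/542⌉ = ⌈15541/542⌉ − ⌈15332/542⌉ = 29 − 29 = 0
n=72: ⌈(73·209+493)/542⌉ − ⌈(72·209+493)/542⌉ = ⌈15750/542⌉ − ⌈15541/542⌉ = 30 − 29 = 1
n=73: ⌈(74·209+493)/542⌉ − ⌈(73·209+493)/542⌉ = ⌈15959/542⌉ − ⌈15750/542⌉ = 30 − 30 = 0
n=74: ⌈(75·209+493)/542⌉ − ⌈(74·209+493)/542⌉ = ⌈16168/542⌉ − ⌈15959/542⌉ = 30 − 30 = 0
n=75: ⌈(76·209+493)/542⌉ − ⌈(75·209+493)/542⌉ = ⌈16377/542⌉ − ⌈16168/542⌉ = 31 − 30 = 1


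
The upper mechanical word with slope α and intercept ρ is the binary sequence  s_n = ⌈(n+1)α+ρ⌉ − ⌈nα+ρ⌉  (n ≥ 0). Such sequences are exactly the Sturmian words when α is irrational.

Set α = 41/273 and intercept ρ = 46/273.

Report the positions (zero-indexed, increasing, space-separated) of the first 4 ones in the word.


5 12 18 25

n=0: ⌈87/273⌉−⌈46/273⌉ = 1−1 = 0
n=1: ⌈128/273⌉−⌈87/273⌉ = 1−1 = 0
n=2: ⌈169/273⌉−⌈128/273⌉ = 1−1 = 0
n=3: ⌈210/273⌉−⌈169/273⌉ = 1−1 = 0
n=4: ⌈251/273⌉−⌈210/273⌉ = 1−1 = 0
n=5: ⌈292/273⌉−⌈251/273⌉ = 2−1 = 1  ← one
n=6: ⌈333/273⌉−⌈292/273⌉ = 2−2 = 0
n=7: ⌈374/273⌉−⌈333/273⌉ = 2−2 = 0
n=8: ⌈415/273⌉−⌈374/273⌉ = 2−2 = 0
n=9: ⌈456/273⌉−⌈415/273⌉ = 2−2 = 0
n=10: ⌈497/273⌉−⌈456/273⌉ = 2−2 = 0
n=11: ⌈538/273⌉−⌈497/273⌉ = 2−2 = 0
n=12: ⌈579/273⌉−⌈538/273⌉ = 3−2 = 1  ← one
n=13: ⌈620/273⌉−⌈579/273⌉ = 3−3 = 0
n=14: ⌈661/273⌉−⌈620/273⌉ = 3−3 = 0
n=15: ⌈702/273⌉−⌈661/273⌉ = 3−3 = 0
n=16: ⌈743/273⌉−⌈702/273⌉ = 3−3 = 0
n=17: ⌈784/273⌉−⌈743/273⌉ = 3−3 = 0
n=18: ⌈825/273⌉−⌈784/273⌉ = 4−3 = 1  ← one
n=19: ⌈866/273⌉−⌈825/273⌉ = 4−4 = 0
n=20: ⌈907/273⌉−⌈866/273⌉ = 4−4 = 0
n=21: ⌈948/273⌉−⌈907/273⌉ = 4−4 = 0
n=22: ⌈989/273⌉−⌈948/273⌉ = 4−4 = 0
n=23: ⌈1030/273⌉−⌈989/273⌉ = 4−4 = 0
n=24: ⌈1071/273⌉−⌈1030/273⌉ = 4−4 = 0
n=25: ⌈1112/273⌉−⌈1071/273⌉ = 5−4 = 1  ← one
positions of the first 4 ones: 5 12 18 25


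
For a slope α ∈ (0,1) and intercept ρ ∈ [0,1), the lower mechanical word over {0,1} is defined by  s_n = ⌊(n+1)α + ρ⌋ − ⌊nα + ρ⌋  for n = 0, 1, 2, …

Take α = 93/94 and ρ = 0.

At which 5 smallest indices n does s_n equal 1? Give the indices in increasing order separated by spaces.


n=0: ⌊93/94⌋−⌊0/94⌋ = 0−0 = 0
n=1: ⌊186/94⌋−⌊93/94⌋ = 1−0 = 1  ← one
n=2: ⌊279/94⌋−⌊186/94⌋ = 2−1 = 1  ← one
n=3: ⌊372/94⌋−⌊279/94⌋ = 3−2 = 1  ← one
n=4: ⌊465/94⌋−⌊372/94⌋ = 4−3 = 1  ← one
n=5: ⌊558/94⌋−⌊465/94⌋ = 5−4 = 1  ← one
positions of the first 5 ones: 1 2 3 4 5

1 2 3 4 5


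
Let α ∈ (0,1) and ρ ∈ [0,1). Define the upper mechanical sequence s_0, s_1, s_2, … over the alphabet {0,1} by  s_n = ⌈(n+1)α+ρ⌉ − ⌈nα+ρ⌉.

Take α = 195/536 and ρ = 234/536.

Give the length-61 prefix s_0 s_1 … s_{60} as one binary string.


0100100101001001001010010010010100100100101001001001010010010

n=0: ⌈(1·195+234)/536⌉ − ⌈(0·195+234)/536⌉ = ⌈429/536⌉ − ⌈234/536⌉ = 1 − 1 = 0
n=1: ⌈(2·195+234)/536⌉ − ⌈(1·195+234)/536⌉ = ⌈624/536⌉ − ⌈429/536⌉ = 2 − 1 = 1
n=2: ⌈(3·195+234)/536⌉ − ⌈(2·195+234)/536⌉ = ⌈819/536⌉ − ⌈624/536⌉ = 2 − 2 = 0
n=3: ⌈(4·195+234)/536⌉ − ⌈(3·195+234)/536⌉ = ⌈1014/536⌉ − ⌈819/536⌉ = 2 − 2 = 0
n=4: ⌈(5·195+234)/536⌉ − ⌈(4·195+234)/536⌉ = ⌈1209/536⌉ − ⌈1014/536⌉ = 3 − 2 = 1
n=5: ⌈(6·195+234)/536⌉ − ⌈(5·195+234)/536⌉ = ⌈1404/536⌉ − ⌈1209/536⌉ = 3 − 3 = 0
n=6: ⌈(7·195+234)/536⌉ − ⌈(6·195+234)/536⌉ = ⌈1599/536⌉ − ⌈1404/536⌉ = 3 − 3 = 0
n=7: ⌈(8·195+234)/536⌉ − ⌈(7·195+234)/536⌉ = ⌈1794/536⌉ − ⌈1599/536⌉ = 4 − 3 = 1
n=8: ⌈(9·195+234)/536⌉ − ⌈(8·195+234)/536⌉ = ⌈1989/536⌉ − ⌈1794/536⌉ = 4 − 4 = 0
n=9: ⌈(10·195+234)/536⌉ − ⌈(9·195+234)/536⌉ = ⌈2184/536⌉ − ⌈1989/536⌉ = 5 − 4 = 1
n=10: ⌈(11·195+234)/536⌉ − ⌈(10·195+234)/536⌉ = ⌈2379/536⌉ − ⌈2184/536⌉ = 5 − 5 = 0
n=11: ⌈(12·195+234)/536⌉ − ⌈(11·195+234)/536⌉ = ⌈2574/536⌉ − ⌈2379/536⌉ = 5 − 5 = 0
n=12: ⌈(13·195+234)/536⌉ − ⌈(12·195+234)/536⌉ = ⌈2769/536⌉ − ⌈2574/536⌉ = 6 − 5 = 1
n=13: ⌈(14·195+234)/536⌉ − ⌈(13·195+234)/536⌉ = ⌈2964/536⌉ − ⌈2769/536⌉ = 6 − 6 = 0
n=14: ⌈(15·195+234)/536⌉ − ⌈(14·195+234)/536⌉ = ⌈3159/536⌉ − ⌈2964/536⌉ = 6 − 6 = 0
n=15: ⌈(16·195+234)/536⌉ − ⌈(15·195+234)/536⌉ = ⌈3354/536⌉ − ⌈3159/536⌉ = 7 − 6 = 1
n=16: ⌈(17·195+234)/536⌉ − ⌈(16·195+234)/536⌉ = ⌈3549/536⌉ − ⌈3354/536⌉ = 7 − 7 = 0
n=17: ⌈(18·195+234)/536⌉ − ⌈(17·195+234)/536⌉ = ⌈3744/536⌉ − ⌈3549/536⌉ = 7 − 7 = 0
n=18: ⌈(19·195+234)/536⌉ − ⌈(18·195+234)/536⌉ = ⌈3939/536⌉ − ⌈3744/536⌉ = 8 − 7 = 1
n=19: ⌈(20·195+234)/536⌉ − ⌈(19·195+234)/536⌉ = ⌈4134/536⌉ − ⌈3939/536⌉ = 8 − 8 = 0
n=20: ⌈(21·195+234)/536⌉ − ⌈(20·195+234)/536⌉ = ⌈4329/536⌉ − ⌈4134/536⌉ = 9 − 8 = 1
n=21: ⌈(22·195+234)/536⌉ − ⌈(21·195+234)/536⌉ = ⌈4524/536⌉ − ⌈4329/536⌉ = 9 − 9 = 0
n=22: ⌈(23·195+234)/536⌉ − ⌈(22·195+234)/536⌉ = ⌈4719/536⌉ − ⌈4524/536⌉ = 9 − 9 = 0
n=23: ⌈(24·195+234)/536⌉ − ⌈(23·195+234)/536⌉ = ⌈4914/536⌉ − ⌈4719/536⌉ = 10 − 9 = 1
n=24: ⌈(25·195+234)/536⌉ − ⌈(24·195+234)/536⌉ = ⌈5109/536⌉ − ⌈4914/536⌉ = 10 − 10 = 0
n=25: ⌈(26·195+234)/536⌉ − ⌈(25·195+234)/536⌉ = ⌈5304/536⌉ − ⌈5109/536⌉ = 10 − 10 = 0
n=26: ⌈(27·195+234)/536⌉ − ⌈(26·195+234)/536⌉ = ⌈5499/536⌉ − ⌈5304/536⌉ = 11 − 10 = 1
n=27: ⌈(28·195+234)/536⌉ − ⌈(27·195+234)/536⌉ = ⌈5694/536⌉ − ⌈5499/536⌉ = 11 − 11 = 0
n=28: ⌈(29·195+234)/536⌉ − ⌈(28·195+234)/536⌉ = ⌈5889/536⌉ − ⌈5694/536⌉ = 11 − 11 = 0
n=29: ⌈(30·195+234)/536⌉ − ⌈(29·195+234)/536⌉ = ⌈6084/536⌉ − ⌈5889/536⌉ = 12 − 11 = 1
n=30: ⌈(31·195+234)/536⌉ − ⌈(30·195+234)/536⌉ = ⌈6279/536⌉ − ⌈6084/536⌉ = 12 − 12 = 0
n=31: ⌈(32·195+234)/536⌉ − ⌈(31·195+234)/536⌉ = ⌈6474/536⌉ − ⌈6279/536⌉ = 13 − 12 = 1
n=32: ⌈(33·195+234)/536⌉ − ⌈(32·195+234)/536⌉ = ⌈6669/536⌉ − ⌈6474/536⌉ = 13 − 13 = 0
n=33: ⌈(34·195+234)/536⌉ − ⌈(33·195+234)/536⌉ = ⌈6864/536⌉ − ⌈6669/536⌉ = 13 − 13 = 0
n=34: ⌈(35·195+234)/536⌉ − ⌈(34·195+234)/536⌉ = ⌈7059/536⌉ − ⌈6864/536⌉ = 14 − 13 = 1
n=35: ⌈(36·195+234)/536⌉ − ⌈(35·195+234)/536⌉ = ⌈7254/536⌉ − ⌈7059/536⌉ = 14 − 14 = 0
n=36: ⌈(37·195+234)/536⌉ − ⌈(36·195+234)/536⌉ = ⌈7449/536⌉ − ⌈7254/536⌉ = 14 − 14 = 0
n=37: ⌈(38·195+234)/536⌉ − ⌈(37·195+234)/536⌉ = ⌈7644/536⌉ − ⌈7449/536⌉ = 15 − 14 = 1
n=38: ⌈(39·195+234)/536⌉ − ⌈(38·195+234)/536⌉ = ⌈7839/536⌉ − ⌈7644/536⌉ = 15 − 15 = 0
n=39: ⌈(40·195+234)/536⌉ − ⌈(39·195+234)/536⌉ = ⌈8034/536⌉ − ⌈7839/536⌉ = 15 − 15 = 0
n=40: ⌈(41·195+234)/536⌉ − ⌈(40·195+234)/536⌉ = ⌈8229/536⌉ − ⌈8034/536⌉ = 16 − 15 = 1
n=41: ⌈(42·195+234)/536⌉ − ⌈(41·195+234)/536⌉ = ⌈8424/536⌉ − ⌈8229/536⌉ = 16 − 16 = 0
n=42: ⌈(43·195+234)/536⌉ − ⌈(42·195+234)/536⌉ = ⌈8619/536⌉ − ⌈8424/536⌉ = 17 − 16 = 1
n=43: ⌈(44·195+234)/536⌉ − ⌈(43·195+234)/536⌉ = ⌈8814/536⌉ − ⌈8619/536⌉ = 17 − 17 = 0
n=44: ⌈(45·195+234)/536⌉ − ⌈(44·195+234)/536⌉ = ⌈9009/536⌉ − ⌈8814/536⌉ = 17 − 17 = 0
n=45: ⌈(46·195+234)/536⌉ − ⌈(45·195+234)/536⌉ = ⌈9204/536⌉ − ⌈9009/536⌉ = 18 − 17 = 1
n=46: ⌈(47·195+234)/536⌉ − ⌈(46·195+234)/536⌉ = ⌈9399/536⌉ − ⌈9204/536⌉ = 18 − 18 = 0
n=47: ⌈(48·195+234)/536⌉ − ⌈(47·195+234)/536⌉ = ⌈9594/536⌉ − ⌈9399/536⌉ = 18 − 18 = 0
n=48: ⌈(49·195+234)/536⌉ − ⌈(48·195+234)/536⌉ = ⌈9789/536⌉ − ⌈9594/536⌉ = 19 − 18 = 1
n=49: ⌈(50·195+234)/536⌉ − ⌈(49·195+234)/536⌉ = ⌈9984/536⌉ − ⌈9789/536⌉ = 19 − 19 = 0
n=50: ⌈(51·195+234)/536⌉ − ⌈(50·195+234)/536⌉ = ⌈10179/536⌉ − ⌈9984/536⌉ = 19 − 19 = 0
n=51: ⌈(52·195+234)/536⌉ − ⌈(51·195+234)/536⌉ = ⌈10374/536⌉ − ⌈10179/536⌉ = 20 − 19 = 1
n=52: ⌈(53·195+234)/536⌉ − ⌈(52·195+234)/536⌉ = ⌈10569/536⌉ − ⌈10374/536⌉ = 20 − 20 = 0
n=53: ⌈(54·195+234)/536⌉ − ⌈(53·195+234)/536⌉ = ⌈10764/536⌉ − ⌈10569/536⌉ = 21 − 20 = 1
n=54: ⌈(55·195+234)/536⌉ − ⌈(54·195+234)/536⌉ = ⌈10959/536⌉ − ⌈10764/536⌉ = 21 − 21 = 0
n=55: ⌈(56·195+234)/536⌉ − ⌈(55·195+234)/536⌉ = ⌈11154/536⌉ − ⌈10959/536⌉ = 21 − 21 = 0
n=56: ⌈(57·195+234)/536⌉ − ⌈(56·195+234)/536⌉ = ⌈11349/536⌉ − ⌈11154/536⌉ = 22 − 21 = 1
n=57: ⌈(58·195+234)/536⌉ − ⌈(57·195+234)/536⌉ = ⌈11544/536⌉ − ⌈11349/536⌉ = 22 − 22 = 0
n=58: ⌈(59·195+234)/536⌉ − ⌈(58·195+234)/536⌉ = ⌈11739/536⌉ − ⌈11544/536⌉ = 22 − 22 = 0
n=59: ⌈(60·195+234)/536⌉ − ⌈(59·195+234)/536⌉ = ⌈11934/536⌉ − ⌈11739/536⌉ = 23 − 22 = 1
n=60: ⌈(61·195+234)/536⌉ − ⌈(60·195+234)/536⌉ = ⌈12129/536⌉ − ⌈11934/536⌉ = 23 − 23 = 0


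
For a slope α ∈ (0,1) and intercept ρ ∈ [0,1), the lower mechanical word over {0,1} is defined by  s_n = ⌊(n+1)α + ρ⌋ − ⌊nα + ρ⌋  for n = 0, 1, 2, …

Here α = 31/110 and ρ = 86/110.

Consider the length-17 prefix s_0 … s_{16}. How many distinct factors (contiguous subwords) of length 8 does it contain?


t_n = ⌊(n·31+86)/110⌋ for n = 0 … 17:
  n=0…9: ⌊86/110⌋=0 ⌊117/110⌋=1 ⌊148/110⌋=1 ⌊179/110⌋=1 ⌊210/110⌋=1 ⌊241/110⌋=2 ⌊272/110⌋=2 ⌊303/110⌋=2 ⌊334/110⌋=3 ⌊365/110⌋=3
  n=10…17: ⌊396/110⌋=3 ⌊427/110⌋=3 ⌊458/110⌋=4 ⌊489/110⌋=4 ⌊520/110⌋=4 ⌊551/110⌋=5 ⌊582/110⌋=5 ⌊613/110⌋=5
s_n = t_(n+1) − t_n for n = 0 … 16 gives
prefix = 10001001000100100
slide a length-8 window over [0..7] … [9..16] (10 windows); first occurrence of each distinct factor:
  [  0..  7] 10001001
  [  1..  8] 00010010
  [  2..  9] 00100100
  [  3.. 10] 01001000
  [  4.. 11] 10010001
  [  5.. 12] 00100010
  [  6.. 13] 01000100
  (the other 3 windows repeat one of these)
distinct factors: {00010010, 00100010, 00100100, 01000100, 01001000, 10001001, 10010001}
count = 7  (Sturmian bound for length 8 is 9)

7


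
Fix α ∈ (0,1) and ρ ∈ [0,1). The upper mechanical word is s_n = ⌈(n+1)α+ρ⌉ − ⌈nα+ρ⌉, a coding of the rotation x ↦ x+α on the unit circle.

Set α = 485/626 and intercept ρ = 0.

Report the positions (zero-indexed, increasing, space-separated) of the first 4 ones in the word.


n=0: ⌈485/626⌉−⌈0/626⌉ = 1−0 = 1  ← one
n=1: ⌈970/626⌉−⌈485/626⌉ = 2−1 = 1  ← one
n=2: ⌈1455/626⌉−⌈970/626⌉ = 3−2 = 1  ← one
n=3: ⌈1940/626⌉−⌈1455/626⌉ = 4−3 = 1  ← one
positions of the first 4 ones: 0 1 2 3

0 1 2 3


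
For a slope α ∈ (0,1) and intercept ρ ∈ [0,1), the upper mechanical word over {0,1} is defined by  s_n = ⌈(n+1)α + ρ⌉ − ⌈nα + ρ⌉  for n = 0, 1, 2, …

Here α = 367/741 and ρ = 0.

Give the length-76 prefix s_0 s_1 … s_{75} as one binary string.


1010101010101010101010101010101010101010101010101010101010101010101010101010

n=0: ⌈(1·367)/741⌉ − ⌈(0·367)/741⌉ = ⌈367/741⌉ − ⌈0/741⌉ = 1 − 0 = 1
n=1: ⌈(2·367)/741⌉ − ⌈(1·367)/741⌉ = ⌈734/741⌉ − ⌈367/741⌉ = 1 − 1 = 0
n=2: ⌈(3·367)/741⌉ − ⌈(2·367)/741⌉ = ⌈1101/741⌉ − ⌈734/741⌉ = 2 − 1 = 1
n=3: ⌈(4·367)/741⌉ − ⌈(3·367)/741⌉ = ⌈1468/741⌉ − ⌈1101/741⌉ = 2 − 2 = 0
n=4: ⌈(5·367)/741⌉ − ⌈(4·367)/741⌉ = ⌈1835/741⌉ − ⌈1468/741⌉ = 3 − 2 = 1
n=5: ⌈(6·367)/741⌉ − ⌈(5·367)/741⌉ = ⌈2202/741⌉ − ⌈1835/741⌉ = 3 − 3 = 0
n=6: ⌈(7·367)/741⌉ − ⌈(6·367)/741⌉ = ⌈2569/741⌉ − ⌈2202/741⌉ = 4 − 3 = 1
n=7: ⌈(8·367)/741⌉ − ⌈(7·367)/741⌉ = ⌈2936/741⌉ − ⌈2569/741⌉ = 4 − 4 = 0
n=8: ⌈(9·367)/741⌉ − ⌈(8·367)/741⌉ = ⌈3303/741⌉ − ⌈2936/741⌉ = 5 − 4 = 1
n=9: ⌈(10·367)/741⌉ − ⌈(9·367)/741⌉ = ⌈3670/741⌉ − ⌈3303/741⌉ = 5 − 5 = 0
n=10: ⌈(11·367)/741⌉ − ⌈(10·367)/741⌉ = ⌈4037/741⌉ − ⌈3670/741⌉ = 6 − 5 = 1
n=11: ⌈(12·367)/741⌉ − ⌈(11·367)/741⌉ = ⌈4404/741⌉ − ⌈4037/741⌉ = 6 − 6 = 0
n=12: ⌈(13·367)/741⌉ − ⌈(12·367)/741⌉ = ⌈4771/741⌉ − ⌈4404/741⌉ = 7 − 6 = 1
n=13: ⌈(14·367)/741⌉ − ⌈(13·367)/741⌉ = ⌈5138/741⌉ − ⌈4771/741⌉ = 7 − 7 = 0
n=14: ⌈(15·367)/741⌉ − ⌈(14·367)/741⌉ = ⌈5505/741⌉ − ⌈5138/741⌉ = 8 − 7 = 1
n=15: ⌈(16·367)/741⌉ − ⌈(15·367)/741⌉ = ⌈5872/741⌉ − ⌈5505/741⌉ = 8 − 8 = 0
n=16: ⌈(17·367)/741⌉ − ⌈(16·367)/741⌉ = ⌈6239/741⌉ − ⌈5872/741⌉ = 9 − 8 = 1
n=17: ⌈(18·367)/741⌉ − ⌈(17·367)/741⌉ = ⌈6606/741⌉ − ⌈6239/741⌉ = 9 − 9 = 0
n=18: ⌈(19·367)/741⌉ − ⌈(18·367)/741⌉ = ⌈6973/741⌉ − ⌈6606/741⌉ = 10 − 9 = 1
n=19: ⌈(20·367)/741⌉ − ⌈(19·367)/741⌉ = ⌈7340/741⌉ − ⌈6973/741⌉ = 10 − 10 = 0
n=20: ⌈(21·367)/741⌉ − ⌈(20·367)/741⌉ = ⌈7707/741⌉ − ⌈7340/741⌉ = 11 − 10 = 1
n=21: ⌈(22·367)/741⌉ − ⌈(21·367)/741⌉ = ⌈8074/741⌉ − ⌈7707/741⌉ = 11 − 11 = 0
n=22: ⌈(23·367)/741⌉ − ⌈(22·367)/741⌉ = ⌈8441/741⌉ − ⌈8074/741⌉ = 12 − 11 = 1
n=23: ⌈(24·367)/741⌉ − ⌈(23·367)/741⌉ = ⌈8808/741⌉ − ⌈8441/741⌉ = 12 − 12 = 0
n=24: ⌈(25·367)/741⌉ − ⌈(24·367)/741⌉ = ⌈9175/741⌉ − ⌈8808/741⌉ = 13 − 12 = 1
n=25: ⌈(26·367)/741⌉ − ⌈(25·367)/741⌉ = ⌈9542/741⌉ − ⌈9175/741⌉ = 13 − 13 = 0
n=26: ⌈(27·367)/741⌉ − ⌈(26·367)/741⌉ = ⌈9909/741⌉ − ⌈9542/741⌉ = 14 − 13 = 1
n=27: ⌈(28·367)/741⌉ − ⌈(27·367)/741⌉ = ⌈10276/741⌉ − ⌈9909/741⌉ = 14 − 14 = 0
n=28: ⌈(29·367)/741⌉ − ⌈(28·367)/741⌉ = ⌈10643/741⌉ − ⌈10276/741⌉ = 15 − 14 = 1
n=29: ⌈(30·367)/741⌉ − ⌈(29·367)/741⌉ = ⌈11010/741⌉ − ⌈10643/741⌉ = 15 − 15 = 0
n=30: ⌈(31·367)/741⌉ − ⌈(30·367)/741⌉ = ⌈11377/741⌉ − ⌈11010/741⌉ = 16 − 15 = 1
n=31: ⌈(32·367)/741⌉ − ⌈(31·367)/741⌉ = ⌈11744/741⌉ − ⌈11377/741⌉ = 16 − 16 = 0
n=32: ⌈(33·367)/741⌉ − ⌈(32·367)/741⌉ = ⌈12111/741⌉ − ⌈11744/741⌉ = 17 − 16 = 1
n=33: ⌈(34·367)/741⌉ − ⌈(33·367)/741⌉ = ⌈12478/741⌉ − ⌈12111/741⌉ = 17 − 17 = 0
n=34: ⌈(35·367)/741⌉ − ⌈(34·367)/741⌉ = ⌈12845/741⌉ − ⌈12478/741⌉ = 18 − 17 = 1
n=35: ⌈(36·367)/741⌉ − ⌈(35·367)/741⌉ = ⌈13212/741⌉ − ⌈12845/741⌉ = 18 − 18 = 0
n=36: ⌈(37·367)/741⌉ − ⌈(36·367)/741⌉ = ⌈13579/741⌉ − ⌈13212/741⌉ = 19 − 18 = 1
n=37: ⌈(38·367)/741⌉ − ⌈(37·367)/741⌉ = ⌈13946/741⌉ − ⌈13579/741⌉ = 19 − 19 = 0
n=38: ⌈(39·367)/741⌉ − ⌈(38·367)/741⌉ = ⌈14313/741⌉ − ⌈13946/741⌉ = 20 − 19 = 1
n=39: ⌈(40·367)/741⌉ − ⌈(39·367)/741⌉ = ⌈14680/741⌉ − ⌈14313/741⌉ = 20 − 20 = 0
n=40: ⌈(41·367)/741⌉ − ⌈(40·367)/741⌉ = ⌈15047/741⌉ − ⌈14680/741⌉ = 21 − 20 = 1
n=41: ⌈(42·367)/741⌉ − ⌈(41·367)/741⌉ = ⌈15414/741⌉ − ⌈15047/741⌉ = 21 − 21 = 0
n=42: ⌈(43·367)/741⌉ − ⌈(42·367)/741⌉ = ⌈15781/741⌉ − ⌈15414/741⌉ = 22 − 21 = 1
n=43: ⌈(44·367)/741⌉ − ⌈(43·367)/741⌉ = ⌈16148/741⌉ − ⌈15781/741⌉ = 22 − 22 = 0
n=44: ⌈(45·367)/741⌉ − ⌈(44·367)/741⌉ = ⌈16515/741⌉ − ⌈16148/741⌉ = 23 − 22 = 1
n=45: ⌈(46·367)/741⌉ − ⌈(45·367)/741⌉ = ⌈16882/741⌉ − ⌈16515/741⌉ = 23 − 23 = 0
n=46: ⌈(47·367)/741⌉ − ⌈(46·367)/741⌉ = ⌈17249/741⌉ − ⌈16882/741⌉ = 24 − 23 = 1
n=47: ⌈(48·367)/741⌉ − ⌈(47·367)/741⌉ = ⌈17616/741⌉ − ⌈17249/741⌉ = 24 − 24 = 0
n=48: ⌈(49·367)/741⌉ − ⌈(48·367)/741⌉ = ⌈17983/741⌉ − ⌈17616/741⌉ = 25 − 24 = 1
n=49: ⌈(50·367)/741⌉ − ⌈(49·367)/741⌉ = ⌈18350/741⌉ − ⌈17983/741⌉ = 25 − 25 = 0
n=50: ⌈(51·367)/741⌉ − ⌈(50·367)/741⌉ = ⌈18717/741⌉ − ⌈18350/741⌉ = 26 − 25 = 1
n=51: ⌈(52·367)/741⌉ − ⌈(51·367)/741⌉ = ⌈19084/741⌉ − ⌈18717/741⌉ = 26 − 26 = 0
n=52: ⌈(53·367)/741⌉ − ⌈(52·367)/741⌉ = ⌈19451/741⌉ − ⌈19084/741⌉ = 27 − 26 = 1
n=53: ⌈(54·367)/741⌉ − ⌈(53·367)/741⌉ = ⌈19818/741⌉ − ⌈19451/741⌉ = 27 − 27 = 0
n=54: ⌈(55·367)/741⌉ − ⌈(54·367)/741⌉ = ⌈20185/741⌉ − ⌈19818/741⌉ = 28 − 27 = 1
n=55: ⌈(56·367)/741⌉ − ⌈(55·367)/741⌉ = ⌈20552/741⌉ − ⌈20185/741⌉ = 28 − 28 = 0
n=56: ⌈(57·367)/741⌉ − ⌈(56·367)/741⌉ = ⌈20919/741⌉ − ⌈20552/741⌉ = 29 − 28 = 1
n=57: ⌈(58·367)/741⌉ − ⌈(57·367)/741⌉ = ⌈21286/741⌉ − ⌈20919/741⌉ = 29 − 29 = 0
n=58: ⌈(59·367)/741⌉ − ⌈(58·367)/741⌉ = ⌈21653/741⌉ − ⌈21286/741⌉ = 30 − 29 = 1
n=59: ⌈(60·367)/741⌉ − ⌈(59·367)/741⌉ = ⌈22020/741⌉ − ⌈21653/741⌉ = 30 − 30 = 0
n=60: ⌈(61·367)/741⌉ − ⌈(60·367)/741⌉ = ⌈22387/741⌉ − ⌈22020/741⌉ = 31 − 30 = 1
n=61: ⌈(62·367)/741⌉ − ⌈(61·367)/741⌉ = ⌈22754/741⌉ − ⌈22387/741⌉ = 31 − 31 = 0
n=62: ⌈(63·367)/741⌉ − ⌈(62·367)/741⌉ = ⌈23121/741⌉ − ⌈22754/741⌉ = 32 − 31 = 1
n=63: ⌈(64·367)/741⌉ − ⌈(63·367)/741⌉ = ⌈23488/741⌉ − ⌈23121/741⌉ = 32 − 32 = 0
n=64: ⌈(65·367)/741⌉ − ⌈(64·367)/741⌉ = ⌈23855/741⌉ − ⌈23488/741⌉ = 33 − 32 = 1
n=65: ⌈(66·367)/741⌉ − ⌈(65·367)/741⌉ = ⌈24222/741⌉ − ⌈23855/741⌉ = 33 − 33 = 0
n=66: ⌈(67·367)/741⌉ − ⌈(66·367)/741⌉ = ⌈24589/741⌉ − ⌈24222/741⌉ = 34 − 33 = 1
n=67: ⌈(68·367)/741⌉ − ⌈(67·367)/741⌉ = ⌈24956/741⌉ − ⌈24589/741⌉ = 34 − 34 = 0
n=68: ⌈(69·367)/741⌉ − ⌈(68·367)/741⌉ = ⌈25323/741⌉ − ⌈24956/741⌉ = 35 − 34 = 1
n=69: ⌈(70·367)/741⌉ − ⌈(69·367)/741⌉ = ⌈25690/741⌉ − ⌈25323/741⌉ = 35 − 35 = 0
n=70: ⌈(71·367)/741⌉ − ⌈(70·367)/741⌉ = ⌈26057/741⌉ − ⌈25690/741⌉ = 36 − 35 = 1
n=71: ⌈(72·367)/741⌉ − ⌈(71·367)/741⌉ = ⌈26424/741⌉ − ⌈26057/741⌉ = 36 − 36 = 0
n=72: ⌈(73·367)/741⌉ − ⌈(72·367)/741⌉ = ⌈26791/741⌉ − ⌈26424/741⌉ = 37 − 36 = 1
n=73: ⌈(74·367)/741⌉ − ⌈(73·367)/741⌉ = ⌈27158/741⌉ − ⌈26791/741⌉ = 37 − 37 = 0
n=74: ⌈(75·367)/741⌉ − ⌈(74·367)/741⌉ = ⌈27525/741⌉ − ⌈27158/741⌉ = 38 − 37 = 1
n=75: ⌈(76·367)/741⌉ − ⌈(75·367)/741⌉ = ⌈27892/741⌉ − ⌈27525/741⌉ = 38 − 38 = 0


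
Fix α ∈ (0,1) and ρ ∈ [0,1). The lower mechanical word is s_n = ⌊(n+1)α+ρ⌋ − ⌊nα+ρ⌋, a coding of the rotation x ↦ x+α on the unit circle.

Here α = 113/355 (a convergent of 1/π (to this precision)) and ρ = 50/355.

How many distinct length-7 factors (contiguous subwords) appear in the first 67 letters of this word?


t_n = ⌊(n·113+50)/355⌋ for n = 0 … 67:
  n=0…9: ⌊50/355⌋=0 ⌊163/355⌋=0 ⌊276/355⌋=0 ⌊389/355⌋=1 ⌊502/355⌋=1 ⌊615/355⌋=1 ⌊728/355⌋=2 ⌊841/355⌋=2 ⌊954/355⌋=2 ⌊1067/355⌋=3
  n=10…19: ⌊1180/355⌋=3 ⌊1293/355⌋=3 ⌊1406/355⌋=3 ⌊1519/355⌋=4 ⌊1632/355⌋=4 ⌊1745/355⌋=4 ⌊1858/355⌋=5 ⌊1971/355⌋=5 ⌊2084/355⌋=5 ⌊2197/355⌋=6
  n=20…29: ⌊2310/355⌋=6 ⌊2423/355⌋=6 ⌊2536/355⌋=7 ⌊2649/355⌋=7 ⌊2762/355⌋=7 ⌊2875/355⌋=8 ⌊2988/355⌋=8 ⌊3101/355⌋=8 ⌊3214/355⌋=9 ⌊3327/355⌋=9
  n=30…39: ⌊3440/355⌋=9 ⌊3553/355⌋=10 ⌊3666/355⌋=10 ⌊3779/355⌋=10 ⌊3892/355⌋=10 ⌊4005/355⌋=11 ⌊4118/355⌋=11 ⌊4231/355⌋=11 ⌊4344/355⌋=12 ⌊4457/355⌋=12
  n=40…49: ⌊4570/355⌋=12 ⌊4683/355⌋=13 ⌊4796/355⌋=13 ⌊4909/355⌋=13 ⌊5022/355⌋=14 ⌊5135/355⌋=14 ⌊5248/355⌋=14 ⌊5361/355⌋=15 ⌊5474/355⌋=15 ⌊5587/355⌋=15
  n=50…59: ⌊5700/355⌋=16 ⌊5813/355⌋=16 ⌊5926/355⌋=16 ⌊6039/355⌋=17 ⌊6152/355⌋=17 ⌊6265/355⌋=17 ⌊6378/355⌋=17 ⌊6491/355⌋=18 ⌊6604/355⌋=18 ⌊6717/355⌋=18
  n=60…67: ⌊6830/355⌋=19 ⌊6943/355⌋=19 ⌊7056/355⌋=19 ⌊7169/355⌋=20 ⌊7282/355⌋=20 ⌊7395/355⌋=20 ⌊7508/355⌋=21 ⌊7621/355⌋=21
s_n = t_(n+1) − t_n for n = 0 … 66 gives
prefix = 0010010010001001001001001001001000100100100100100100100010010010010
slide a length-7 window over [0..6] … [60..66] (61 windows); first occurrence of each distinct factor:
  [  0..  6] 0010010
  [  1..  7] 0100100
  [  2..  8] 1001001
  [  5.. 11] 1001000
  [  6.. 12] 0010001
  [  7.. 13] 0100010
  [  8.. 14] 1000100
  [  9.. 15] 0001001
  (the other 53 windows repeat one of these)
distinct factors: {0001001, 0010001, 0010010, 0100010, 0100100, 1000100, 1001000, 1001001}
count = 8  (Sturmian bound for length 7 is 8)

8


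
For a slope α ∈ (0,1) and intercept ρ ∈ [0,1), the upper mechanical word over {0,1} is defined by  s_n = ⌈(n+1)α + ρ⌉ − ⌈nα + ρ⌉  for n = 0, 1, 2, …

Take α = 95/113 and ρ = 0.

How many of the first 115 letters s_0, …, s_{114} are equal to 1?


97

#1s = Σ_{n=0}^{114} s_n = Σ_{n=0}^{114} (⌈(n+1)α+ρ⌉ − ⌈nα+ρ⌉)
the sum telescopes: every ⌈nα+ρ⌉ with 0 < n < 115 appears once with + and once with −, leaving ⌈115α+ρ⌉ − ⌈0·α+ρ⌉
115α + ρ = (115·95) / 113 = 10925/113
ρ = 0/113
⌈10925/113⌉ = 97,  ⌈0/113⌉ = 0
#1s = 97 − 0 = 97


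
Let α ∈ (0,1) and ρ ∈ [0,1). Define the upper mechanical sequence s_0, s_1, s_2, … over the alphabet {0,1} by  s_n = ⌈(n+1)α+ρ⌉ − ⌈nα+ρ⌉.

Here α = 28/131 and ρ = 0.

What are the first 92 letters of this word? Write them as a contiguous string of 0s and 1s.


10001000010000100010000100001000100001000010001000010000100010000100001000100001000010001000

n=0: ⌈(1·28)/131⌉ − ⌈(0·28)/131⌉ = ⌈28/131⌉ − ⌈0/131⌉ = 1 − 0 = 1
n=1: ⌈(2·28)/131⌉ − ⌈(1·28)/131⌉ = ⌈56/131⌉ − ⌈28/131⌉ = 1 − 1 = 0
n=2: ⌈(3·28)/131⌉ − ⌈(2·28)/131⌉ = ⌈84/131⌉ − ⌈56/131⌉ = 1 − 1 = 0
n=3: ⌈(4·28)/131⌉ − ⌈(3·28)/131⌉ = ⌈112/131⌉ − ⌈84/131⌉ = 1 − 1 = 0
n=4: ⌈(5·28)/131⌉ − ⌈(4·28)/131⌉ = ⌈140/131⌉ − ⌈112/131⌉ = 2 − 1 = 1
n=5: ⌈(6·28)/131⌉ − ⌈(5·28)/131⌉ = ⌈168/131⌉ − ⌈140/131⌉ = 2 − 2 = 0
n=6: ⌈(7·28)/131⌉ − ⌈(6·28)/131⌉ = ⌈196/131⌉ − ⌈168/131⌉ = 2 − 2 = 0
n=7: ⌈(8·28)/131⌉ − ⌈(7·28)/131⌉ = ⌈224/131⌉ − ⌈196/131⌉ = 2 − 2 = 0
n=8: ⌈(9·28)/131⌉ − ⌈(8·28)/131⌉ = ⌈252/131⌉ − ⌈224/131⌉ = 2 − 2 = 0
n=9: ⌈(10·28)/131⌉ − ⌈(9·28)/131⌉ = ⌈280/131⌉ − ⌈252/131⌉ = 3 − 2 = 1
n=10: ⌈(11·28)/131⌉ − ⌈(10·28)/131⌉ = ⌈308/131⌉ − ⌈280/131⌉ = 3 − 3 = 0
n=11: ⌈(12·28)/131⌉ − ⌈(11·28)/131⌉ = ⌈336/131⌉ − ⌈308/131⌉ = 3 − 3 = 0
n=12: ⌈(13·28)/131⌉ − ⌈(12·28)/131⌉ = ⌈364/131⌉ − ⌈336/131⌉ = 3 − 3 = 0
n=13: ⌈(14·28)/131⌉ − ⌈(13·28)/131⌉ = ⌈392/131⌉ − ⌈364/131⌉ = 3 − 3 = 0
n=14: ⌈(15·28)/131⌉ − ⌈(14·28)/131⌉ = ⌈420/131⌉ − ⌈392/131⌉ = 4 − 3 = 1
n=15: ⌈(16·28)/131⌉ − ⌈(15·28)/131⌉ = ⌈448/131⌉ − ⌈420/131⌉ = 4 − 4 = 0
n=16: ⌈(17·28)/131⌉ − ⌈(16·28)/131⌉ = ⌈476/131⌉ − ⌈448/131⌉ = 4 − 4 = 0
n=17: ⌈(18·28)/131⌉ − ⌈(17·28)/131⌉ = ⌈504/131⌉ − ⌈476/131⌉ = 4 − 4 = 0
n=18: ⌈(19·28)/131⌉ − ⌈(18·28)/131⌉ = ⌈532/131⌉ − ⌈504/131⌉ = 5 − 4 = 1
n=19: ⌈(20·28)/131⌉ − ⌈(19·28)/131⌉ = ⌈560/131⌉ − ⌈532/131⌉ = 5 − 5 = 0
n=20: ⌈(21·28)/131⌉ − ⌈(20·28)/131⌉ = ⌈588/131⌉ − ⌈560/131⌉ = 5 − 5 = 0
n=21: ⌈(22·28)/131⌉ − ⌈(21·28)/131⌉ = ⌈616/131⌉ − ⌈588/131⌉ = 5 − 5 = 0
n=22: ⌈(23·28)/131⌉ − ⌈(22·28)/131⌉ = ⌈644/131⌉ − ⌈616/131⌉ = 5 − 5 = 0
n=23: ⌈(24·28)/131⌉ − ⌈(23·28)/131⌉ = ⌈672/131⌉ − ⌈644/131⌉ = 6 − 5 = 1
n=24: ⌈(25·28)/131⌉ − ⌈(24·28)/131⌉ = ⌈700/131⌉ − ⌈672/131⌉ = 6 − 6 = 0
n=25: ⌈(26·28)/131⌉ − ⌈(25·28)/131⌉ = ⌈728/131⌉ − ⌈700/131⌉ = 6 − 6 = 0
n=26: ⌈(27·28)/131⌉ − ⌈(26·28)/131⌉ = ⌈756/131⌉ − ⌈728/131⌉ = 6 − 6 = 0
n=27: ⌈(28·28)/131⌉ − ⌈(27·28)/131⌉ = ⌈784/131⌉ − ⌈756/131⌉ = 6 − 6 = 0
n=28: ⌈(29·28)/131⌉ − ⌈(28·28)/131⌉ = ⌈812/131⌉ − ⌈784/131⌉ = 7 − 6 = 1
n=29: ⌈(30·28)/131⌉ − ⌈(29·28)/131⌉ = ⌈840/131⌉ − ⌈812/131⌉ = 7 − 7 = 0
n=30: ⌈(31·28)/131⌉ − ⌈(30·28)/131⌉ = ⌈868/131⌉ − ⌈840/131⌉ = 7 − 7 = 0
n=31: ⌈(32·28)/131⌉ − ⌈(31·28)/131⌉ = ⌈896/131⌉ − ⌈868/131⌉ = 7 − 7 = 0
n=32: ⌈(33·28)/131⌉ − ⌈(32·28)/131⌉ = ⌈924/131⌉ − ⌈896/131⌉ = 8 − 7 = 1
n=33: ⌈(34·28)/131⌉ − ⌈(33·28)/131⌉ = ⌈952/131⌉ − ⌈924/131⌉ = 8 − 8 = 0
n=34: ⌈(35·28)/131⌉ − ⌈(34·28)/131⌉ = ⌈980/131⌉ − ⌈952/131⌉ = 8 − 8 = 0
n=35: ⌈(36·28)/131⌉ − ⌈(35·28)/131⌉ = ⌈1008/131⌉ − ⌈980/131⌉ = 8 − 8 = 0
n=36: ⌈(37·28)/131⌉ − ⌈(36·28)/131⌉ = ⌈1036/131⌉ − ⌈1008/131⌉ = 8 − 8 = 0
n=37: ⌈(38·28)/131⌉ − ⌈(37·28)/131⌉ = ⌈1064/131⌉ − ⌈1036/131⌉ = 9 − 8 = 1
n=38: ⌈(39·28)/131⌉ − ⌈(38·28)/131⌉ = ⌈1092/131⌉ − ⌈1064/131⌉ = 9 − 9 = 0
n=39: ⌈(40·28)/131⌉ − ⌈(39·28)/131⌉ = ⌈1120/131⌉ − ⌈1092/131⌉ = 9 − 9 = 0
n=40: ⌈(41·28)/131⌉ − ⌈(40·28)/131⌉ = ⌈1148/131⌉ − ⌈1120/131⌉ = 9 − 9 = 0
n=41: ⌈(42·28)/131⌉ − ⌈(41·28)/131⌉ = ⌈1176/131⌉ − ⌈1148/131⌉ = 9 − 9 = 0
n=42: ⌈(43·28)/131⌉ − ⌈(42·28)/131⌉ = ⌈1204/131⌉ − ⌈1176/131⌉ = 10 − 9 = 1
n=43: ⌈(44·28)/131⌉ − ⌈(43·28)/131⌉ = ⌈1232/131⌉ − ⌈1204/131⌉ = 10 − 10 = 0
n=44: ⌈(45·28)/131⌉ − ⌈(44·28)/131⌉ = ⌈1260/131⌉ − ⌈1232/131⌉ = 10 − 10 = 0
n=45: ⌈(46·28)/131⌉ − ⌈(45·28)/131⌉ = ⌈1288/131⌉ − ⌈1260/131⌉ = 10 − 10 = 0
n=46: ⌈(47·28)/131⌉ − ⌈(46·28)/131⌉ = ⌈1316/131⌉ − ⌈1288/131⌉ = 11 − 10 = 1
n=47: ⌈(48·28)/131⌉ − ⌈(47·28)/131⌉ = ⌈1344/131⌉ − ⌈1316/131⌉ = 11 − 11 = 0
n=48: ⌈(49·28)/131⌉ − ⌈(48·28)/131⌉ = ⌈1372/131⌉ − ⌈1344/131⌉ = 11 − 11 = 0
n=49: ⌈(50·28)/131⌉ − ⌈(49·28)/131⌉ = ⌈1400/131⌉ − ⌈1372/131⌉ = 11 − 11 = 0
n=50: ⌈(51·28)/131⌉ − ⌈(50·28)/131⌉ = ⌈1428/131⌉ − ⌈1400/131⌉ = 11 − 11 = 0
n=51: ⌈(52·28)/131⌉ − ⌈(51·28)/131⌉ = ⌈1456/131⌉ − ⌈1428/131⌉ = 12 − 11 = 1
n=52: ⌈(53·28)/131⌉ − ⌈(52·28)/131⌉ = ⌈1484/131⌉ − ⌈1456/131⌉ = 12 − 12 = 0
n=53: ⌈(54·28)/131⌉ − ⌈(53·28)/131⌉ = ⌈1512/131⌉ − ⌈1484/131⌉ = 12 − 12 = 0
n=54: ⌈(55·28)/131⌉ − ⌈(54·28)/131⌉ = ⌈1540/131⌉ − ⌈1512/131⌉ = 12 − 12 = 0
n=55: ⌈(56·28)/131⌉ − ⌈(55·28)/131⌉ = ⌈1568/131⌉ − ⌈1540/131⌉ = 12 − 12 = 0
n=56: ⌈(57·28)/131⌉ − ⌈(56·28)/131⌉ = ⌈1596/131⌉ − ⌈1568/131⌉ = 13 − 12 = 1
n=57: ⌈(58·28)/131⌉ − ⌈(57·28)/131⌉ = ⌈1624/131⌉ − ⌈1596/131⌉ = 13 − 13 = 0
n=58: ⌈(59·28)/131⌉ − ⌈(58·28)/131⌉ = ⌈1652/131⌉ − ⌈1624/131⌉ = 13 − 13 = 0
n=59: ⌈(60·28)/131⌉ − ⌈(59·28)/131⌉ = ⌈1680/131⌉ − ⌈1652/131⌉ = 13 − 13 = 0
n=60: ⌈(61·28)/131⌉ − ⌈(60·28)/131⌉ = ⌈1708/131⌉ − ⌈1680/131⌉ = 14 − 13 = 1
n=61: ⌈(62·28)/131⌉ − ⌈(61·28)/131⌉ = ⌈1736/131⌉ − ⌈1708/131⌉ = 14 − 14 = 0
n=62: ⌈(63·28)/131⌉ − ⌈(62·28)/131⌉ = ⌈1764/131⌉ − ⌈1736/131⌉ = 14 − 14 = 0
n=63: ⌈(64·28)/131⌉ − ⌈(63·28)/131⌉ = ⌈1792/131⌉ − ⌈1764/131⌉ = 14 − 14 = 0
n=64: ⌈(65·28)/131⌉ − ⌈(64·28)/131⌉ = ⌈1820/131⌉ − ⌈1792/131⌉ = 14 − 14 = 0
n=65: ⌈(66·28)/131⌉ − ⌈(65·28)/131⌉ = ⌈1848/131⌉ − ⌈1820/131⌉ = 15 − 14 = 1
n=66: ⌈(67·28)/131⌉ − ⌈(66·28)/131⌉ = ⌈1876/131⌉ − ⌈1848/131⌉ = 15 − 15 = 0
n=67: ⌈(68·28)/131⌉ − ⌈(67·28)/131⌉ = ⌈1904/131⌉ − ⌈1876/131⌉ = 15 − 15 = 0
n=68: ⌈(69·28)/131⌉ − ⌈(68·28)/131⌉ = ⌈1932/131⌉ − ⌈1904/131⌉ = 15 − 15 = 0
n=69: ⌈(70·28)/131⌉ − ⌈(69·28)/131⌉ = ⌈1960/131⌉ − ⌈1932/131⌉ = 15 − 15 = 0
n=70: ⌈(71·28)/131⌉ − ⌈(70·28)/131⌉ = ⌈1988/131⌉ − ⌈1960/131⌉ = 16 − 15 = 1
n=71: ⌈(72·28)/131⌉ − ⌈(71·28)/131⌉ = ⌈2016/131⌉ − ⌈1988/131⌉ = 16 − 16 = 0
n=72: ⌈(73·28)/131⌉ − ⌈(72·28)/131⌉ = ⌈2044/131⌉ − ⌈2016/131⌉ = 16 − 16 = 0
n=73: ⌈(74·28)/131⌉ − ⌈(73·28)/131⌉ = ⌈2072/131⌉ − ⌈2044/131⌉ = 16 − 16 = 0
n=74: ⌈(75·28)/131⌉ − ⌈(74·28)/131⌉ = ⌈2100/131⌉ − ⌈2072/131⌉ = 17 − 16 = 1
n=75: ⌈(76·28)/131⌉ − ⌈(75·28)/131⌉ = ⌈2128/131⌉ − ⌈2100/131⌉ = 17 − 17 = 0
n=76: ⌈(77·28)/131⌉ − ⌈(76·28)/131⌉ = ⌈2156/131⌉ − ⌈2128/131⌉ = 17 − 17 = 0
n=77: ⌈(78·28)/131⌉ − ⌈(77·28)/131⌉ = ⌈2184/131⌉ − ⌈2156/131⌉ = 17 − 17 = 0
n=78: ⌈(79·28)/131⌉ − ⌈(78·28)/131⌉ = ⌈2212/131⌉ − ⌈2184/131⌉ = 17 − 17 = 0
n=79: ⌈(80·28)/131⌉ − ⌈(79·28)/131⌉ = ⌈2240/131⌉ − ⌈2212/131⌉ = 18 − 17 = 1
n=80: ⌈(81·28)/131⌉ − ⌈(80·28)/131⌉ = ⌈2268/131⌉ − ⌈2240/131⌉ = 18 − 18 = 0
n=81: ⌈(82·28)/131⌉ − ⌈(81·28)/131⌉ = ⌈2296/131⌉ − ⌈2268/131⌉ = 18 − 18 = 0
n=82: ⌈(83·28)/131⌉ − ⌈(82·28)/131⌉ = ⌈2324/131⌉ − ⌈2296/131⌉ = 18 − 18 = 0
n=83: ⌈(84·28)/131⌉ − ⌈(83·28)/131⌉ = ⌈2352/131⌉ − ⌈2324/131⌉ = 18 − 18 = 0
n=84: ⌈(85·28)/131⌉ − ⌈(84·28)/131⌉ = ⌈2380/131⌉ − ⌈2352/131⌉ = 19 − 18 = 1
n=85: ⌈(86·28)/131⌉ − ⌈(85·28)/131⌉ = ⌈2408/131⌉ − ⌈2380/131⌉ = 19 − 19 = 0
n=86: ⌈(87·28)/131⌉ − ⌈(86·28)/131⌉ = ⌈2436/131⌉ − ⌈2408/131⌉ = 19 − 19 = 0
n=87: ⌈(88·28)/131⌉ − ⌈(87·28)/131⌉ = ⌈2464/131⌉ − ⌈2436/131⌉ = 19 − 19 = 0
n=88: ⌈(89·28)/131⌉ − ⌈(88·28)/131⌉ = ⌈2492/131⌉ − ⌈2464/131⌉ = 20 − 19 = 1
n=89: ⌈(90·28)/131⌉ − ⌈(89·28)/131⌉ = ⌈2520/131⌉ − ⌈2492/131⌉ = 20 − 20 = 0
n=90: ⌈(91·28)/131⌉ − ⌈(90·28)/131⌉ = ⌈2548/131⌉ − ⌈2520/131⌉ = 20 − 20 = 0
n=91: ⌈(92·28)/131⌉ − ⌈(91·28)/131⌉ = ⌈2576/131⌉ − ⌈2548/131⌉ = 20 − 20 = 0
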